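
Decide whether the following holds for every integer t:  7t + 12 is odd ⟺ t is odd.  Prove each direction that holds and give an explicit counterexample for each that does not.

Both directions hold; the statement is true.

(→) Suppose 7t + 12 is odd. Since 7 is odd, 7t and t have the same parity, so 7t + 12 ≡ t + 12 (mod 2). As 12 is even, 7t + 12 is odd exactly when t is odd. Thus t is odd.

(←) Conversely, suppose t is odd; write t = 2j + 1. Then 7t + 12 = 7·(2j + 1) + 12 = 2·7j + 19, which is odd.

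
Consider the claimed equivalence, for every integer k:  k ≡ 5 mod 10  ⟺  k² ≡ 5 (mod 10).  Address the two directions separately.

(→) Suppose k ≡ 5 mod 10. Write k = 10j + 5. Then (10j + 5)² = 100j² + 100j + 25 = 10(10j² + 10j + 2) + 5, so k² ≡ 5 (mod 10).

(←) Conversely, suppose k² ≡ 5 (mod 10). The only residue r in {0, …, 9} with r² ≡ 5 (mod 10) is r = 5, so k ≡ 5 (mod 10).

Both directions hold.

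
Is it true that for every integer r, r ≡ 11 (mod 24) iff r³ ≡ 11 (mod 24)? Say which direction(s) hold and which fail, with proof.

Both directions hold.

[⇐] Suppose r³ ≡ 11 (mod 24). The only residue r in {0, …, 23} with r³ ≡ 11 (mod 24) is r = 11, so r ≡ 11 (mod 24).

[⇒] Suppose r ≡ 11 (mod 24). Write r = 24j + 11. Then (24j + 11)³ = 13824j³ + 19008j² + 8712j + 1331 = 24(576j³ + 792j² + 363j + 55) + 11, so r³ ≡ 11 (mod 24).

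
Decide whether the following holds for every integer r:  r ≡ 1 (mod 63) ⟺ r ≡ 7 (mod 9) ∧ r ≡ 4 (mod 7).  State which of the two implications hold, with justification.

Neither direction holds.

(⟹) This fails: r = 1 gives 1 ≡ 1 (mod 63) but 1 ≡ 1 (mod 9), so the conjunction on the right does not hold.

(⟸) This fails: r = 25 satisfies both congruences on the right (25 ≡ 7 mod 9 and 25 ≡ 4 mod 7) yet 25 ≡ 25 (mod 63), not 1.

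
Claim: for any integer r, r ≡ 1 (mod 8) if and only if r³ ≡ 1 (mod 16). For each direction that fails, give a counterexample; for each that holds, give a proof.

(⟹) This fails: take r = 9. Then 9 ≡ 1 (mod 8), but 9³ = 729 ≡ 9 (mod 16), not 1.

(⟸) Conversely, the residues r modulo 16 with r³ ≡ 1 (mod 16) are exactly {1}, and each is ≡ 1 (mod 8).

Not equivalent: only (⇐) holds.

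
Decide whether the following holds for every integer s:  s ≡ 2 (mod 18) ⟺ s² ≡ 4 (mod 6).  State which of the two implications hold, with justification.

Not equivalent: only (⇒) holds.

(⇐) This fails: take s = 4. Then 4² = 16 ≡ 4 (mod 6), yet 4 ≡ 4 (mod 18), not 2.

(⇒) Suppose s ≡ 2 (mod 18). Then s² ≡ 2² = 4 (mod 18), and since 6 ∣ 18, also s² ≡ 4 (mod 6).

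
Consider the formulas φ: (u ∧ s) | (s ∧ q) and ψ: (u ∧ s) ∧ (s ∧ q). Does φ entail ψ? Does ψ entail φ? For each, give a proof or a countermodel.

(→) This fails. Under u = T, s = T, q = F, the left side is true but the right side is false.

(←) Assume the antecedent. If u is true, the antecedent forces (u = T, s = T, q = T), and (u ∧ s) | (s ∧ q) holds there. If u is false, the antecedent cannot hold. Either way (u ∧ s) | (s ∧ q) holds.

Only the converse holds.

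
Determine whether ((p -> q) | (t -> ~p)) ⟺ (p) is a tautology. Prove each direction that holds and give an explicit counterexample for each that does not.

[⇒] This fails. Under p = F, t = F, q = F, the left side is true but the right side is false.

[⇐] This fails. Under p = T, t = T, q = F, the left side is false but the right side is true.

(⇒) fails and (⇐) fails.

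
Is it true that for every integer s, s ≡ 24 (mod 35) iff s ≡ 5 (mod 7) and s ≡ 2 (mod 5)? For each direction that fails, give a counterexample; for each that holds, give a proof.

Both directions fail.

(⟹) This fails: s = 24 gives 24 ≡ 24 (mod 35) but 24 ≡ 3 (mod 7), so the conjunction on the right does not hold.

(⟸) This fails: s = 12 satisfies both congruences on the right (12 ≡ 5 mod 7 and 12 ≡ 2 mod 5) yet 12 ≡ 12 (mod 35), not 24.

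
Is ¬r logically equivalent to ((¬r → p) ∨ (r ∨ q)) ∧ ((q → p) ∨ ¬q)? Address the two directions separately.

(⟹) This fails. Under r = F, p = F, q = F, the left side is true but the right side is false.

(⟸) This fails. Under r = T, p = F, q = F, the left side is false but the right side is true.

Neither direction holds.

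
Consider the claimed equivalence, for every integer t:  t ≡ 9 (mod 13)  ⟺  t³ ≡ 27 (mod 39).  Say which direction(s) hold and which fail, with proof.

Forward direction. This fails: take t = 22. Then 22 ≡ 9 (mod 13), but 22³ = 10648 ≡ 1 (mod 39), not 27.

Converse. This fails: take t = 3. Then 3³ = 27 ≡ 27 (mod 39), yet 3 ≡ 3 (mod 13), not 9.

Neither direction holds.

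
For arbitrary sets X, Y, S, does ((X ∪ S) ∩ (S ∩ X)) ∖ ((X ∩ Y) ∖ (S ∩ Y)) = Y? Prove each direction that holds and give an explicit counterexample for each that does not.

(⊆) fails and (⊇) fails.

(⟹) This inclusion fails. Take X = {1}, Y = ∅, S = {1}; then 1 ∈ ((X ∪ S) ∩ (S ∩ X)) ∖ ((X ∩ Y) ∖ (S ∩ Y)) but 1 ∉ Y.

(⟸) This inclusion fails. Take X = ∅, Y = {1}, S = ∅; then 1 ∈ Y but 1 ∉ ((X ∪ S) ∩ (S ∩ X)) ∖ ((X ∩ Y) ∖ (S ∩ Y)).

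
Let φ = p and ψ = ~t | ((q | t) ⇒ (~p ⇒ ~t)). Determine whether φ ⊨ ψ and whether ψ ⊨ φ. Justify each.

(⇒) holds; (⇐) fails.

(⟸) This fails. Under t = F, q = F, p = F, the left side is false but the right side is true.

(⟹) Assume the antecedent. If t is true, the antecedent forces (t = T, q = F, p = T) or (t = T, q = T, p = T), and ~t | ((q | t) ⇒ (~p ⇒ ~t)) holds there. If t is false, ~t | ((q | t) ⇒ (~p ⇒ ~t)) reduces to true regardless of the other variables. Either way ~t | ((q | t) ⇒ (~p ⇒ ~t)) holds.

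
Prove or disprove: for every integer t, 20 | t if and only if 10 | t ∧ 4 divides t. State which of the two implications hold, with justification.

[⇒] If 20 ∣ t, write t = 20q. Since 20 = 2·10, t = 10·(2q), so 10 ∣ t; and since 20 = 5·4, t = 4·(5q), so 4 ∣ t.

[⇐] Suppose 10 ∣ t and 4 ∣ t. Any common multiple of 10 and 4 is a multiple of their lcm; here lcm(10, 4) = 10·4/gcd(10, 4) = 40/2 = 20, so 20 ∣ t.

The biconditional holds.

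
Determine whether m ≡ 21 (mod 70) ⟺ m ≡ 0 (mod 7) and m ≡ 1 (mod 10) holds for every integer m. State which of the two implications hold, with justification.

Both directions hold; the statement is true.

[⇒] Suppose m ≡ 21 (mod 70); write m = 70j + 21. Since 7 ∣ 70, reducing mod 7 gives m ≡ 21 ≡ 0 (mod 7); since 10 ∣ 70, reducing mod 10 gives m ≡ 21 ≡ 1 (mod 10).

[⇐] Conversely, if m ≡ 0 (mod 7) and m ≡ 1 (mod 10), then by the Chinese remainder theorem m ≡ 21 (mod 70). This is exactly m ≡ 21 (mod 70).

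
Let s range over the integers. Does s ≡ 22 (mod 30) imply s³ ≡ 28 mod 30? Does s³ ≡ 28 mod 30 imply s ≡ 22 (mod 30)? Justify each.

(⇒) Suppose s ≡ 22 (mod 30). Write s = 30j + 22. Then (30j + 22)³ = 27000j³ + 59400j² + 43560j + 10648 = 30(900j³ + 1980j² + 1452j + 354) + 28, so s³ ≡ 28 (mod 30).

(⇐) Conversely, suppose s³ ≡ 28 (mod 30). The only residue r in {0, …, 29} with r³ ≡ 28 (mod 30) is r = 22, so s ≡ 22 (mod 30).

Equivalent; both directions hold.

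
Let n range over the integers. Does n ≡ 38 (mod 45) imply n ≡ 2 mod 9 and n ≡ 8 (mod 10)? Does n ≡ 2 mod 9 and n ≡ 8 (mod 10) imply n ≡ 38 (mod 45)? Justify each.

[⇒] This fails: n = 83 gives 83 ≡ 38 (mod 45) but 83 ≡ 3 (mod 10), so the conjunction on the right does not hold.

[⇐] Conversely, if n ≡ 2 (mod 9) and n ≡ 8 (mod 10), then by the Chinese remainder theorem n ≡ 38 (mod 90). Since 38 ≡ 38 (mod 45) and 45 ∣ 90, we get n ≡ 38 (mod 45).

The forward direction fails; the converse holds.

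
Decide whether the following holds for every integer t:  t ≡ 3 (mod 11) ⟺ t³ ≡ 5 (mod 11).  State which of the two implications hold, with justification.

Equivalent; both directions hold.

(⟸) Suppose t³ ≡ 5 (mod 11). The only residue r in {0, …, 10} with r³ ≡ 5 (mod 11) is r = 3, so t ≡ 3 (mod 11).

(⟹) Suppose t ≡ 3 (mod 11). Write t = 11j + 3. Then (11j + 3)³ = 1331j³ + 1089j² + 297j + 27 = 11(121j³ + 99j² + 27j + 2) + 5, so t³ ≡ 5 (mod 11).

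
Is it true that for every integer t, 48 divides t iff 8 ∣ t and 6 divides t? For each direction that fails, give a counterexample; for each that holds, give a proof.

(←) This fails: take t = 24. Both 8 ∣ 24 and 6 ∣ 24, yet 24 is not a multiple of 48 (since 24 = 0·48 + 24), so 48 ∤ 24.

(→) If 48 ∣ t, write t = 48q. Since 48 = 6·8, t = 8·(6q), so 8 ∣ t; and since 48 = 8·6, t = 6·(8q), so 6 ∣ t.

Only the forward direction holds.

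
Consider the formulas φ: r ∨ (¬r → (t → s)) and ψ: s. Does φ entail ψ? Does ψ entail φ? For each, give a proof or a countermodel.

(→) This fails. Under t = F, r = F, s = F, the left side is true but the right side is false.

(←) Assume the antecedent. If t is true, the antecedent forces (t = T, r = F, s = T) or (t = T, r = T, s = T), and r ∨ (¬r → (t → s)) holds there. If t is false, r ∨ (¬r → (t → s)) reduces to true regardless of the other variables. Either way r ∨ (¬r → (t → s)) holds.

Not equivalent: only (⇐) holds.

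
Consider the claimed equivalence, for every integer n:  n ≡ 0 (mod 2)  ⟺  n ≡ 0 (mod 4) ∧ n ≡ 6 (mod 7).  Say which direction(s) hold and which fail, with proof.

(⇒) fails; (⇐) holds.

Forward direction. This fails: n = 0 gives 0 ≡ 0 (mod 2) but 0 ≡ 0 (mod 7), so the conjunction on the right does not hold.

Converse. If n ≡ 0 (mod 4) and n ≡ 6 (mod 7), then by the Chinese remainder theorem n ≡ 20 (mod 28). Since 20 ≡ 0 (mod 2) and 2 ∣ 28, we get n ≡ 0 (mod 2).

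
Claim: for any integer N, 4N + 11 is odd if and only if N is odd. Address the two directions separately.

(⇒) fails; (⇐) holds.

[⇒] This fails: take N = 2. Then 4N + 11 = 19, which is odd, yet N = 2 is even, not odd.

[⇐] Suppose N is odd. Since 4 is even, 4N is even for every N, so 4N + 11 has the same parity as 11, which is odd. Hence 4N + 11 is odd.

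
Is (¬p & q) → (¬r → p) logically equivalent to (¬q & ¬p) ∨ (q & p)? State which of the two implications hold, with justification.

Not equivalent: only (⇐) holds.

(⟹) This fails. Under p = T, q = F, r = F, the left side is true but the right side is false.

(⟸) Assume the antecedent. If p is true, (¬p & q) → (¬r → p) reduces to true regardless of the other variables. If p is false, the antecedent forces (p = F, q = F, r = F) or (p = F, q = F, r = T), and (¬p & q) → (¬r → p) holds there. Either way (¬p & q) → (¬r → p) holds.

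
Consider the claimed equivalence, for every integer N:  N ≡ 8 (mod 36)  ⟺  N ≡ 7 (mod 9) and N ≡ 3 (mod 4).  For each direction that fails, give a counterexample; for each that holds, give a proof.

(⟹) This fails: N = 8 gives 8 ≡ 8 (mod 36) but 8 ≡ 8 (mod 9), so the conjunction on the right does not hold.

(⟸) This fails: N = 7 satisfies both congruences on the right (7 ≡ 7 mod 9 and 7 ≡ 3 mod 4) yet 7 ≡ 7 (mod 36), not 8.

Both directions fail.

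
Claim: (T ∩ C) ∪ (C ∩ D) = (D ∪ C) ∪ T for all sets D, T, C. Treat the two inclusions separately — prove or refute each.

Forward inclusion. Let x ∈ (T ∩ C) ∪ (C ∩ D). Then either x ∈ D ∩ C and x ∉ T; or x ∈ T ∩ C and x ∉ D; or x ∈ D ∩ T ∩ C. In each case x ∈ (D ∪ C) ∪ T, so (T ∩ C) ∪ (C ∩ D) ⊆ (D ∪ C) ∪ T.

Reverse inclusion. This inclusion fails. Take D = {1}, T = ∅, C = ∅; then 1 ∈ (D ∪ C) ∪ T but 1 ∉ (T ∩ C) ∪ (C ∩ D).

(⊆) holds; (⊇) fails.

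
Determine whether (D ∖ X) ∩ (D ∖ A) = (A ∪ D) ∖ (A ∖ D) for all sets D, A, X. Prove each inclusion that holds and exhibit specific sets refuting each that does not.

Forward inclusion. Let x ∈ (D ∖ X) ∩ (D ∖ A). Then x ∈ D and x ∉ A, X, from which x ∈ (A ∪ D) ∖ (A ∖ D).

Reverse inclusion. This inclusion fails. Take D = {1}, A = {1}, X = ∅; then 1 ∈ (A ∪ D) ∖ (A ∖ D) but 1 ∉ (D ∖ X) ∩ (D ∖ A).

Only the forward inclusion holds.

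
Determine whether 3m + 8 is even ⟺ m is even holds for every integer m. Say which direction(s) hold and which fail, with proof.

(⟸) Suppose m is even; write m = 2j. Then 3m + 8 = 3·(2j) + 8 = 2·3j + 8, which is even.

(⟹) Suppose 3m + 8 is even. Since 3 is odd, 3m and m have the same parity, so 3m + 8 ≡ m + 8 (mod 2). As 8 is even, 3m + 8 is even exactly when m is even. Thus m is even.

Equivalent; both directions hold.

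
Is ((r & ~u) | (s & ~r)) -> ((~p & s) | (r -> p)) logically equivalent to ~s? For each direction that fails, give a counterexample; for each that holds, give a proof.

Neither implication holds.

(⇒) This fails. Under s = T, r = F, u = F, p = F, the left side is true but the right side is false.

(⇐) This fails. Under s = F, r = T, u = F, p = F, the left side is false but the right side is true.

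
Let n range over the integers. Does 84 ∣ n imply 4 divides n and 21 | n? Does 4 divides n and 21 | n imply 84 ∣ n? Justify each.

Both directions hold; the statement is true.

(⇒) If 84 ∣ n, write n = 84q. Since 84 = 21·4, n = 4·(21q), so 4 ∣ n; and since 84 = 4·21, n = 21·(4q), so 21 ∣ n.

(⇐) Suppose 4 ∣ n and 21 ∣ n. Any common multiple of 4 and 21 is a multiple of their lcm; here gcd(4, 21) = 1, so lcm(4, 21) = 4·21 = 84, so 84 ∣ n.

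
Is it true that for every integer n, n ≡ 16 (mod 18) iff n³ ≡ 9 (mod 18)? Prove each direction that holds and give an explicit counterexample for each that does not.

Both directions fail.

(⟹) This fails: take n = 16. Then 16 ≡ 16 (mod 18), but 16³ = 4096 ≡ 10 (mod 18), not 9.

(⟸) This fails: take n = 3. Then 3³ = 27 ≡ 9 (mod 18), yet 3 ≡ 3 (mod 18), not 16.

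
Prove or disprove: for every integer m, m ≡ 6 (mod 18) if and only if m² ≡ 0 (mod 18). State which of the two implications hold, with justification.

Forward direction. Suppose m ≡ 6 (mod 18). Write m = 18j + 6. Then (18j + 6)² = 324j² + 216j + 36 = 18(18j² + 12j + 2) + 0, so m² ≡ 0 (mod 18).

Converse. This fails: take m = 0. Then 0² = 0 ≡ 0 (mod 18), yet 0 ≡ 0 (mod 18), not 6.

The forward direction holds; the converse fails.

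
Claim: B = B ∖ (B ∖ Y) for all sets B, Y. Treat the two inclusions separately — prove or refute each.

Forward inclusion. This inclusion fails. Take B = {1}, Y = ∅; then 1 ∈ B but 1 ∉ B ∖ (B ∖ Y).

Reverse inclusion. Let x ∈ B ∖ (B ∖ Y). Then x ∈ B ∩ Y, from which x ∈ B.

(⊆) fails; (⊇) holds.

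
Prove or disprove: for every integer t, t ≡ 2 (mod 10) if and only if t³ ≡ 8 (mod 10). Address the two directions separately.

[⇒] Suppose t ≡ 2 (mod 10). Write t = 10j + 2. Then (10j + 2)³ = 1000j³ + 600j² + 120j + 8 = 10(100j³ + 60j² + 12j) + 8, so t³ ≡ 8 (mod 10).

[⇐] Conversely, suppose t³ ≡ 8 (mod 10). The only residue r in {0, …, 9} with r³ ≡ 8 (mod 10) is r = 2, so t ≡ 2 (mod 10).

Both implications hold.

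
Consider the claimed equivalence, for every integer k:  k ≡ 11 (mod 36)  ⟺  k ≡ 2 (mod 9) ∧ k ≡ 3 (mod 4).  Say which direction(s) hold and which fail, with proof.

(→) Suppose k ≡ 11 (mod 36); write k = 36j + 11. Since 9 ∣ 36, reducing mod 9 gives k ≡ 11 ≡ 2 (mod 9); since 4 ∣ 36, reducing mod 4 gives k ≡ 11 ≡ 3 (mod 4).

(←) Conversely, if k ≡ 2 (mod 9) and k ≡ 3 (mod 4), then by the Chinese remainder theorem k ≡ 11 (mod 36). This is exactly k ≡ 11 (mod 36).

The biconditional holds.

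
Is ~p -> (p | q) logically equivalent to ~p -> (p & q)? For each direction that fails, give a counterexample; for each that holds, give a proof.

(⇒) This fails. Under q = T, p = F, the left side is true but the right side is false.

(⇐) Assume the antecedent. If q is true, ~p -> (p | q) reduces to true regardless of the other variables. If q is false, the antecedent forces (q = F, p = T), and ~p -> (p | q) holds there. Either way ~p -> (p | q) holds.

The forward direction fails; the converse holds.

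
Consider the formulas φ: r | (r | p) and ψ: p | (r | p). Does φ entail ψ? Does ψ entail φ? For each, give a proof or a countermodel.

(⇒) Assume the antecedent. If r is true, p | (r | p) reduces to true regardless of the other variables. If r is false, the antecedent forces (r = F, p = T), and p | (r | p) holds there. Either way p | (r | p) holds.

(⇐) Assume the antecedent. If r is true, r | (r | p) reduces to true regardless of the other variables. If r is false, the antecedent forces (r = F, p = T), and r | (r | p) holds there. Either way r | (r | p) holds.

Both implications hold.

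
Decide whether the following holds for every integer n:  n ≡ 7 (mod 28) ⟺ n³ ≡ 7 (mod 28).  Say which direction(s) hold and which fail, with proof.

Forward direction. Suppose n ≡ 7 (mod 28). Write n = 28j + 7. Then (28j + 7)³ = 21952j³ + 16464j² + 4116j + 343 = 28(784j³ + 588j² + 147j + 12) + 7, so n³ ≡ 7 (mod 28).

Converse. Suppose n³ ≡ 7 (mod 28). The only residue r in {0, …, 27} with r³ ≡ 7 (mod 28) is r = 7, so n ≡ 7 (mod 28).

Both implications hold.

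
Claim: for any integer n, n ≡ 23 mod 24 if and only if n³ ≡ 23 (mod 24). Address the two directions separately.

[⇒] Suppose n ≡ 23 mod 24. Write n = 24j + 23. Then (24j + 23)³ = 13824j³ + 39744j² + 38088j + 12167 = 24(576j³ + 1656j² + 1587j + 506) + 23, so n³ ≡ 23 (mod 24).

[⇐] Conversely, suppose n³ ≡ 23 (mod 24). The only residue r in {0, …, 23} with r³ ≡ 23 (mod 24) is r = 23, so n ≡ 23 (mod 24).

Equivalent; both directions hold.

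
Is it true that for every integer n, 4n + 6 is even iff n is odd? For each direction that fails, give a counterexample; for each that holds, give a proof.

(⇒) fails; (⇐) holds.

Forward direction. This fails: take n = 2. Then 4n + 6 = 14, which is even, yet n = 2 is even, not odd.

Converse. Suppose n is odd. Since 4 is even, 4n is even for every n, so 4n + 6 has the same parity as 6, which is even. Hence 4n + 6 is even.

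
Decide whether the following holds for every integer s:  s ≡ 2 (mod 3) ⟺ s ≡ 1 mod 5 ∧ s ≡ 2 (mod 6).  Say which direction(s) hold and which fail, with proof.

[⇒] This fails: s = 2 gives 2 ≡ 2 (mod 3) but 2 ≡ 2 (mod 5), so the conjunction on the right does not hold.

[⇐] Conversely, if s ≡ 1 (mod 5) and s ≡ 2 (mod 6), then by the Chinese remainder theorem s ≡ 26 (mod 30). Since 26 ≡ 2 (mod 3) and 3 ∣ 30, we get s ≡ 2 (mod 3).

Not equivalent: only (⇐) holds.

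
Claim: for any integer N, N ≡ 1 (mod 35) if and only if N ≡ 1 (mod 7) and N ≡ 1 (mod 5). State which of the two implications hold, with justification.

Both directions hold; the statement is true.

(⇒) Suppose N ≡ 1 (mod 35); write N = 35j + 1. Since 7 ∣ 35, reducing mod 7 gives N ≡ 1 (mod 7); since 5 ∣ 35, reducing mod 5 gives N ≡ 1 (mod 5).

(⇐) Conversely, if N ≡ 1 (mod 7) and N ≡ 1 (mod 5), then by the Chinese remainder theorem N ≡ 1 (mod 35). This is exactly N ≡ 1 (mod 35).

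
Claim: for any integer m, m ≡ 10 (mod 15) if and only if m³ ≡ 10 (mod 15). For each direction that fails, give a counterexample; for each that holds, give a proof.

(⟹) Suppose m ≡ 10 (mod 15). Write m = 15j + 10. Then (15j + 10)³ = 3375j³ + 6750j² + 4500j + 1000 = 15(225j³ + 450j² + 300j + 66) + 10, so m³ ≡ 10 (mod 15).

(⟸) Conversely, suppose m³ ≡ 10 (mod 15). The only residue r in {0, …, 14} with r³ ≡ 10 (mod 15) is r = 10, so m ≡ 10 (mod 15).

Both implications hold.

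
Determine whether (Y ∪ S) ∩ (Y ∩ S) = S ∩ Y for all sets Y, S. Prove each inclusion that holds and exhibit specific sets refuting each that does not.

Both inclusions hold.

(⊆) Let x ∈ (Y ∪ S) ∩ (Y ∩ S). Then x ∈ Y ∩ S, from which x ∈ S ∩ Y.

(⊇) Let x ∈ S ∩ Y. Then x ∈ Y ∩ S, from which x ∈ (Y ∪ S) ∩ (Y ∩ S).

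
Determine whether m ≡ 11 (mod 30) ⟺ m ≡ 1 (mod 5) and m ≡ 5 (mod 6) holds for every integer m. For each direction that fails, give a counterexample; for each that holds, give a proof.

Forward direction. Suppose m ≡ 11 (mod 30); write m = 30j + 11. Since 5 ∣ 30, reducing mod 5 gives m ≡ 11 ≡ 1 (mod 5); since 6 ∣ 30, reducing mod 6 gives m ≡ 11 ≡ 5 (mod 6).

Converse. If m ≡ 1 (mod 5) and m ≡ 5 (mod 6), then by the Chinese remainder theorem m ≡ 11 (mod 30). This is exactly m ≡ 11 (mod 30).

Both implications hold.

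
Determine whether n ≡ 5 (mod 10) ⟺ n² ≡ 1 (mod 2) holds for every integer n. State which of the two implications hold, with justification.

(⇒) holds; (⇐) fails.

(⟹) Suppose n ≡ 5 (mod 10). Then n² ≡ 5² = 25 (mod 10), and since 2 ∣ 10, also n² ≡ 1 (mod 2).

(⟸) This fails: take n = 1. Then 1² = 1 ≡ 1 (mod 2), yet 1 ≡ 1 (mod 10), not 5.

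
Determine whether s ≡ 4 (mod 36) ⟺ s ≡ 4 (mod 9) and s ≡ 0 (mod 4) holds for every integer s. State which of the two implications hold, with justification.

Both directions hold.

[⇐] If s ≡ 4 (mod 9) and s ≡ 0 (mod 4), then by the Chinese remainder theorem s ≡ 4 (mod 36). This is exactly s ≡ 4 (mod 36).

[⇒] Suppose s ≡ 4 (mod 36); write s = 36j + 4. Since 9 ∣ 36, reducing mod 9 gives s ≡ 4 (mod 9); since 4 ∣ 36, reducing mod 4 gives s ≡ 4 ≡ 0 (mod 4).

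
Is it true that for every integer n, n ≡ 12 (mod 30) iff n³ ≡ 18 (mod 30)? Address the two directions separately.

Both directions hold; the statement is true.

[⇒] Suppose n ≡ 12 (mod 30). Write n = 30j + 12. Then (30j + 12)³ = 27000j³ + 32400j² + 12960j + 1728 = 30(900j³ + 1080j² + 432j + 57) + 18, so n³ ≡ 18 (mod 30).

[⇐] Conversely, suppose n³ ≡ 18 (mod 30). The only residue r in {0, …, 29} with r³ ≡ 18 (mod 30) is r = 12, so n ≡ 12 (mod 30).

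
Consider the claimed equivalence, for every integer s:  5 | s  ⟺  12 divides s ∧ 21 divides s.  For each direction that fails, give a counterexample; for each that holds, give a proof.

(⇒) This fails: take s = 5. Certainly 5 ∣ 5, but 12 ∤ 5.

(⇐) This fails: take s = 84. Both 12 ∣ 84 and 21 ∣ 84, yet 84 is not a multiple of 5 (since 84 = 16·5 + 4), so 5 ∤ 84.

Neither direction holds.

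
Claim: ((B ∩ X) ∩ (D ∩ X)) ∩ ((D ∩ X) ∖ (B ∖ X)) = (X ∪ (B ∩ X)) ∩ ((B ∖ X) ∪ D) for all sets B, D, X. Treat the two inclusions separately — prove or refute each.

(⊆) holds; (⊇) fails.

(⊇) This inclusion fails. Take B = ∅, D = {1}, X = {1}; then 1 ∈ (X ∪ (B ∩ X)) ∩ ((B ∖ X) ∪ D) but 1 ∉ ((B ∩ X) ∩ (D ∩ X)) ∩ ((D ∩ X) ∖ (B ∖ X)).

(⊆) Let x ∈ ((B ∩ X) ∩ (D ∩ X)) ∩ ((D ∩ X) ∖ (B ∖ X)). Then x ∈ B ∩ D ∩ X, from which x ∈ (X ∪ (B ∩ X)) ∩ ((B ∖ X) ∪ D).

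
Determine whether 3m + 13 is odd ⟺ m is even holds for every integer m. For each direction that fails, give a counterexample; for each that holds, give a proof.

(→) Suppose 3m + 13 is odd. Since 3 is odd, 3m and m have the same parity, so 3m + 13 ≡ m + 13 (mod 2). As 13 is odd, 3m + 13 is odd exactly when m is even. Thus m is even.

(←) Conversely, suppose m is even; write m = 2j. Then 3m + 13 = 3·(2j) + 13 = 2·3j + 13, which is odd.

Both directions hold; the statement is true.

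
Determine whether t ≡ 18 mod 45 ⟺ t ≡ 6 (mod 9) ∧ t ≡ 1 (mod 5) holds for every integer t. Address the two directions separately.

(→) This fails: t = 18 gives 18 ≡ 18 (mod 45) but 18 ≡ 0 (mod 9), so the conjunction on the right does not hold.

(←) This fails: t = 6 satisfies both congruences on the right (6 ≡ 6 mod 9 and 6 ≡ 1 mod 5) yet 6 ≡ 6 (mod 45), not 18.

Neither implication holds.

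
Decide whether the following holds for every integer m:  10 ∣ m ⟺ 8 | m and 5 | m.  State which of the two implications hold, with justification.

(⇒) This fails: take m = 10. Certainly 10 ∣ 10, but 8 ∤ 10.

(⇐) Suppose 8 ∣ m and 5 ∣ m. Any common multiple of 8 and 5 is a multiple of their lcm; here gcd(8, 5) = 1, so lcm(8, 5) = 8·5 = 40, so 40 ∣ m. Since 10 ∣ 40, it follows that 10 ∣ m.

The forward direction fails; the converse holds.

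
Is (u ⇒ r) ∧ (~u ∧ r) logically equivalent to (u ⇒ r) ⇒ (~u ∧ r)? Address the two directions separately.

Only the forward direction holds.

(→) Assume the antecedent. If u is true, the antecedent cannot hold. If u is false, the antecedent forces (u = F, r = T), and (u ⇒ r) ⇒ (~u ∧ r) holds there. Either way (u ⇒ r) ⇒ (~u ∧ r) holds.

(←) This fails. Under u = T, r = F, the left side is false but the right side is true.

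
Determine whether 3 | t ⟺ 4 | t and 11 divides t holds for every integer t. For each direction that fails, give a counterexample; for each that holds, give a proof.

Both directions fail.

Forward direction. This fails: take t = 3. Certainly 3 ∣ 3, but 4 ∤ 3.

Converse. This fails: take t = 44. Both 4 ∣ 44 and 11 ∣ 44, yet 44 is not a multiple of 3 (since 44 = 14·3 + 2), so 3 ∤ 44.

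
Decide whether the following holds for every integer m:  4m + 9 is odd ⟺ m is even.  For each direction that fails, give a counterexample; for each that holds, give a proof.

Converse. Suppose m is even. Since 4 is even, 4m is even for every m, so 4m + 9 has the same parity as 9, which is odd. Hence 4m + 9 is odd.

Forward direction. This fails: take m = 7. Then 4m + 9 = 37, which is odd, yet m = 7 is odd, not even.

Not equivalent: only (⇐) holds.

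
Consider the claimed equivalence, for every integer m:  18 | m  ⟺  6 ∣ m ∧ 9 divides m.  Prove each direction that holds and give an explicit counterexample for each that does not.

Equivalent; both directions hold.

Forward direction. If 18 ∣ m, write m = 18q. Since 18 = 3·6, m = 6·(3q), so 6 ∣ m; and since 18 = 2·9, m = 9·(2q), so 9 ∣ m.

Converse. Suppose 6 ∣ m and 9 ∣ m. Any common multiple of 6 and 9 is a multiple of their lcm; here lcm(6, 9) = 6·9/gcd(6, 9) = 54/3 = 18, so 18 ∣ m.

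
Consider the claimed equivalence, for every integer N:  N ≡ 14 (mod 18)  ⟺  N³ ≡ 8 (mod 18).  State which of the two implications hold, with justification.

(⇒) Suppose N ≡ 14 (mod 18). Write N = 18j + 14. Then (18j + 14)³ = 5832j³ + 13608j² + 10584j + 2744 = 18(324j³ + 756j² + 588j + 152) + 8, so N³ ≡ 8 (mod 18).

(⇐) This fails: take N = 2. Then 2³ = 8 ≡ 8 (mod 18), yet 2 ≡ 2 (mod 18), not 14.

Only the forward implication holds.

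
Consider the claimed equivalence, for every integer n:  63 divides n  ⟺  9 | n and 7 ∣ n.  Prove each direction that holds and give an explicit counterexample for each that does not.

Both directions hold.

Forward direction. If 63 ∣ n, write n = 63q. Since 63 = 7·9, n = 9·(7q), so 9 ∣ n; and since 63 = 9·7, n = 7·(9q), so 7 ∣ n.

Converse. Suppose 9 ∣ n and 7 ∣ n. Any common multiple of 9 and 7 is a multiple of their lcm; here gcd(9, 7) = 1, so lcm(9, 7) = 9·7 = 63, so 63 ∣ n.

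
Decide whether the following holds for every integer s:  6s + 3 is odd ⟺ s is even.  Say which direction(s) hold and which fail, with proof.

The forward direction fails; the converse holds.

(⟸) Suppose s is even. Since 6 is even, 6s is even for every s, so 6s + 3 has the same parity as 3, which is odd. Hence 6s + 3 is odd.

(⟹) This fails: take s = 7. Then 6s + 3 = 45, which is odd, yet s = 7 is odd, not even.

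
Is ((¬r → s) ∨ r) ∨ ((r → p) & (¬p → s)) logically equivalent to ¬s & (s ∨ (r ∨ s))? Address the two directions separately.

[⇒] This fails. Under r = F, p = T, s = F, the left side is true but the right side is false.

[⇐] Assume the antecedent. If r is true, the consequent reduces to true regardless of the other variables. If r is false, the antecedent cannot hold. Either way the consequent holds.

(⇒) fails; (⇐) holds.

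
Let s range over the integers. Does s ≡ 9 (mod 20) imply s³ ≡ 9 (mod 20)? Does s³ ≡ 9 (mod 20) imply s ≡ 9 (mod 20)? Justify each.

Both directions hold.

(←) Suppose s³ ≡ 9 (mod 20). The only residue r in {0, …, 19} with r³ ≡ 9 (mod 20) is r = 9, so s ≡ 9 (mod 20).

(→) Suppose s ≡ 9 (mod 20). Write s = 20j + 9. Then (20j + 9)³ = 8000j³ + 10800j² + 4860j + 729 = 20(400j³ + 540j² + 243j + 36) + 9, so s³ ≡ 9 (mod 20).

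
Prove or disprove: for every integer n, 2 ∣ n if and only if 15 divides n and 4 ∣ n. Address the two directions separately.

(⇒) fails; (⇐) holds.

(⟹) This fails: take n = 2. Certainly 2 ∣ 2, but 15 ∤ 2.

(⟸) Suppose 15 ∣ n and 4 ∣ n. Any common multiple of 15 and 4 is a multiple of their lcm; here gcd(15, 4) = 1, so lcm(15, 4) = 15·4 = 60, so 60 ∣ n. Since 2 ∣ 60, it follows that 2 ∣ n.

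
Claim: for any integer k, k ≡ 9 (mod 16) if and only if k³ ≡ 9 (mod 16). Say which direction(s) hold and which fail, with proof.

Both directions hold; the statement is true.

[⇒] Suppose k ≡ 9 (mod 16). Write k = 16j + 9. Then (16j + 9)³ = 4096j³ + 6912j² + 3888j + 729 = 16(256j³ + 432j² + 243j + 45) + 9, so k³ ≡ 9 (mod 16).

[⇐] Conversely, suppose k³ ≡ 9 (mod 16). The only residue r in {0, …, 15} with r³ ≡ 9 (mod 16) is r = 9, so k ≡ 9 (mod 16).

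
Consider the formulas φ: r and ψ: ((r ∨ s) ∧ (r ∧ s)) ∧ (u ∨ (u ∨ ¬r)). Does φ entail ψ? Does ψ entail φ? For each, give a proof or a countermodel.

(→) This fails. Under s = F, r = T, u = F, the left side is true but the right side is false.

(←) Assume the antecedent. If s is true, the antecedent forces (s = T, r = T, u = T), and r holds there. If s is false, the antecedent cannot hold. Either way r holds.

Only the converse holds.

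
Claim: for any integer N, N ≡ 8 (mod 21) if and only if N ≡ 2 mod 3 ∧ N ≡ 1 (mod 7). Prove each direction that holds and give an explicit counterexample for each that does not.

Both directions hold; the statement is true.

Forward direction. Suppose N ≡ 8 (mod 21); write N = 21j + 8. Since 3 ∣ 21, reducing mod 3 gives N ≡ 8 ≡ 2 (mod 3); since 7 ∣ 21, reducing mod 7 gives N ≡ 8 ≡ 1 (mod 7).

Converse. If N ≡ 2 (mod 3) and N ≡ 1 (mod 7), then by the Chinese remainder theorem N ≡ 8 (mod 21). This is exactly N ≡ 8 (mod 21).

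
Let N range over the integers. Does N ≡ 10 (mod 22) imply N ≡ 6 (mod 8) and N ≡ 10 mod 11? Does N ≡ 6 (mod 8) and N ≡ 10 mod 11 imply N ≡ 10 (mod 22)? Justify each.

(⇒) fails; (⇐) holds.

(⟹) This fails: N = 32 gives 32 ≡ 10 (mod 22) but 32 ≡ 0 (mod 8), so the conjunction on the right does not hold.

(⟸) Conversely, if N ≡ 6 (mod 8) and N ≡ 10 (mod 11), then by the Chinese remainder theorem N ≡ 54 (mod 88). Since 54 ≡ 10 (mod 22) and 22 ∣ 88, we get N ≡ 10 (mod 22).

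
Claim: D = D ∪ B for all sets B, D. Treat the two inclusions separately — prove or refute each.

Only the forward inclusion holds.

(⟹) Let x ∈ D. Then either x ∈ D and x ∉ B; or x ∈ B ∩ D. In each case x ∈ D ∪ B, so D ⊆ D ∪ B.

(⟸) This inclusion fails. Take B = {1}, D = ∅; then 1 ∈ D ∪ B but 1 ∉ D.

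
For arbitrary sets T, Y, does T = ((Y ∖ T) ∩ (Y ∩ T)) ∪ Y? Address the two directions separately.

Both inclusions fail.

Forward inclusion. This inclusion fails. Take T = {1}, Y = ∅; then 1 ∈ T but 1 ∉ ((Y ∖ T) ∩ (Y ∩ T)) ∪ Y.

Reverse inclusion. This inclusion fails. Take T = ∅, Y = {1}; then 1 ∈ ((Y ∖ T) ∩ (Y ∩ T)) ∪ Y but 1 ∉ T.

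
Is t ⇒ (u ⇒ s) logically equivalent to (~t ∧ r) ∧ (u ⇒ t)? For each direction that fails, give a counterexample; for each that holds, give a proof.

Only the converse holds.

[⇒] This fails. Under r = F, s = F, u = F, t = F, the left side is true but the right side is false.

[⇐] Assume the antecedent. If r is true, the antecedent forces (r = T, s = F, u = F, t = F) or (r = T, s = T, u = F, t = F), and t ⇒ (u ⇒ s) holds there. If r is false, the antecedent cannot hold. Either way t ⇒ (u ⇒ s) holds.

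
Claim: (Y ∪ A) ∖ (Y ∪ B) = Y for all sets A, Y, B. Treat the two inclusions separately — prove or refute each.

Neither inclusion holds.

(⟹) This inclusion fails. Take A = {1}, Y = ∅, B = ∅; then 1 ∈ (Y ∪ A) ∖ (Y ∪ B) but 1 ∉ Y.

(⟸) This inclusion fails. Take A = ∅, Y = {1}, B = ∅; then 1 ∈ Y but 1 ∉ (Y ∪ A) ∖ (Y ∪ B).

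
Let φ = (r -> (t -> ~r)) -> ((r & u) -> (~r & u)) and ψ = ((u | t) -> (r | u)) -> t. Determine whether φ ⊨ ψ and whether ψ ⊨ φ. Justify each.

Not equivalent: only (⇐) holds.

(⟹) This fails. Under t = F, r = F, u = F, the left side is true but the right side is false.

(⟸) Assume the antecedent. If t is true, the consequent reduces to true regardless of the other variables. If t is false, the antecedent cannot hold. Either way the consequent holds.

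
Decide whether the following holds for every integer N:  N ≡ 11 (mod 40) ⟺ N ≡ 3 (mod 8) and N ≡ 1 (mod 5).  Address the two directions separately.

(⇒) Suppose N ≡ 11 (mod 40); write N = 40j + 11. Since 8 ∣ 40, reducing mod 8 gives N ≡ 11 ≡ 3 (mod 8); since 5 ∣ 40, reducing mod 5 gives N ≡ 11 ≡ 1 (mod 5).

(⇐) Conversely, if N ≡ 3 (mod 8) and N ≡ 1 (mod 5), then by the Chinese remainder theorem N ≡ 11 (mod 40). This is exactly N ≡ 11 (mod 40).

Equivalent; both directions hold.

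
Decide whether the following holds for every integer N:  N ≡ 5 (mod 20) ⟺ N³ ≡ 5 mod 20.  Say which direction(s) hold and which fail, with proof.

Both directions hold.

(⇒) Suppose N ≡ 5 (mod 20). Write N = 20j + 5. Then (20j + 5)³ = 8000j³ + 6000j² + 1500j + 125 = 20(400j³ + 300j² + 75j + 6) + 5, so N³ ≡ 5 (mod 20).

(⇐) Conversely, suppose N³ ≡ 5 (mod 20). The only residue r in {0, …, 19} with r³ ≡ 5 (mod 20) is r = 5, so N ≡ 5 (mod 20).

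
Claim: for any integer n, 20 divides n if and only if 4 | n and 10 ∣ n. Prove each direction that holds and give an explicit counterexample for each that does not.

Both directions hold.

(⇒) If 20 ∣ n, write n = 20q. Since 20 = 5·4, n = 4·(5q), so 4 ∣ n; and since 20 = 2·10, n = 10·(2q), so 10 ∣ n.

(⇐) Suppose 4 ∣ n and 10 ∣ n. Any common multiple of 4 and 10 is a multiple of their lcm; here lcm(4, 10) = 4·10/gcd(4, 10) = 40/2 = 20, so 20 ∣ n.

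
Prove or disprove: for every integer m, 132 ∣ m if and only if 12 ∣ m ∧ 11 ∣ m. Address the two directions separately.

Converse. Suppose 12 ∣ m and 11 ∣ m. Any common multiple of 12 and 11 is a multiple of their lcm; here gcd(12, 11) = 1, so lcm(12, 11) = 12·11 = 132, so 132 ∣ m.

Forward direction. If 132 ∣ m, write m = 132q. Since 132 = 11·12, m = 12·(11q), so 12 ∣ m; and since 132 = 12·11, m = 11·(12q), so 11 ∣ m.

Equivalent; both directions hold.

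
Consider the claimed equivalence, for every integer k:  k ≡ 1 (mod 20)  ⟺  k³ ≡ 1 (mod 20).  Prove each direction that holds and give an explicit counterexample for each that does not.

Forward direction. Suppose k ≡ 1 (mod 20). Write k = 20j + 1. Then (20j + 1)³ = 8000j³ + 1200j² + 60j + 1 = 20(400j³ + 60j² + 3j) + 1, so k³ ≡ 1 (mod 20).

Converse. Suppose k³ ≡ 1 (mod 20). The only residue r in {0, …, 19} with r³ ≡ 1 (mod 20) is r = 1, so k ≡ 1 (mod 20).

Both directions hold.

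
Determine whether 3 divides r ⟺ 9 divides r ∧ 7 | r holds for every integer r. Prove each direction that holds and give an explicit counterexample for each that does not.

(⇒) This fails: take r = 3. Certainly 3 ∣ 3, but 9 ∤ 3.

(⇐) Suppose 9 ∣ r and 7 ∣ r. Any common multiple of 9 and 7 is a multiple of their lcm; here gcd(9, 7) = 1, so lcm(9, 7) = 9·7 = 63, so 63 ∣ r. Since 3 ∣ 63, it follows that 3 ∣ r.

Only the converse holds.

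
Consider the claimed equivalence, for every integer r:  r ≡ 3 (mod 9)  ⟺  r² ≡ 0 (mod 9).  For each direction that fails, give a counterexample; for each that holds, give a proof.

[⇒] Suppose r ≡ 3 (mod 9). Write r = 9j + 3. Then (9j + 3)² = 81j² + 54j + 9 = 9(9j² + 6j + 1) + 0, so r² ≡ 0 (mod 9).

[⇐] This fails: take r = 0. Then 0² = 0 ≡ 0 (mod 9), yet 0 ≡ 0 (mod 9), not 3.

(⇒) holds; (⇐) fails.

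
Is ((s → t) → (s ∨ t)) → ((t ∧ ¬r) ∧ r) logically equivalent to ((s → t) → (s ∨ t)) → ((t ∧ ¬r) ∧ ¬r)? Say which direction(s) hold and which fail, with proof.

(⟸) This fails. Under s = F, t = T, r = F, the left side is false but the right side is true.

(⟹) Assume the antecedent. If s is true, the antecedent cannot hold. If s is false, the antecedent forces (s = F, t = F, r = F) or (s = F, t = F, r = T), and the consequent holds there. Either way the consequent holds.

Only the forward direction holds.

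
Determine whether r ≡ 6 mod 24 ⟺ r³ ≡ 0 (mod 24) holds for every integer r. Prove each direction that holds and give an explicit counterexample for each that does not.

(→) Suppose r ≡ 6 mod 24. Write r = 24j + 6. Then (24j + 6)³ = 13824j³ + 10368j² + 2592j + 216 = 24(576j³ + 432j² + 108j + 9) + 0, so r³ ≡ 0 (mod 24).

(←) This fails: take r = 0. Then 0³ = 0 ≡ 0 (mod 24), yet 0 ≡ 0 (mod 24), not 6.

(⇒) holds; (⇐) fails.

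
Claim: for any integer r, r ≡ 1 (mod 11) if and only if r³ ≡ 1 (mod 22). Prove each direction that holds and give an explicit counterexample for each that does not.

(⇒) fails; (⇐) holds.

Forward direction. This fails: take r = 12. Then 12 ≡ 1 (mod 11), but 12³ = 1728 ≡ 12 (mod 22), not 1.

Converse. The residues r modulo 22 with r³ ≡ 1 (mod 22) are exactly {1}, and each is ≡ 1 (mod 11).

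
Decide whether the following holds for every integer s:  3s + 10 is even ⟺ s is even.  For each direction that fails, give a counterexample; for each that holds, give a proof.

Both directions hold; the statement is true.

(←) Suppose s is even; write s = 2j. Then 3s + 10 = 3·(2j) + 10 = 2·3j + 10, which is even.

(→) Suppose 3s + 10 is even. Since 3 is odd, 3s and s have the same parity, so 3s + 10 ≡ s + 10 (mod 2). As 10 is even, 3s + 10 is even exactly when s is even. Thus s is even.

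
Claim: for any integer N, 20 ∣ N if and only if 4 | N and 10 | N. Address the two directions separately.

Both implications hold.

(→) If 20 ∣ N, write N = 20q. Since 20 = 5·4, N = 4·(5q), so 4 ∣ N; and since 20 = 2·10, N = 10·(2q), so 10 ∣ N.

(←) Suppose 4 ∣ N and 10 ∣ N. Any common multiple of 4 and 10 is a multiple of their lcm; here lcm(4, 10) = 4·10/gcd(4, 10) = 40/2 = 20, so 20 ∣ N.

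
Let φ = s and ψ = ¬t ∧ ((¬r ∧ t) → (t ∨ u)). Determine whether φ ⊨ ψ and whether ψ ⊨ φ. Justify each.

(⇒) fails and (⇐) fails.

[⇒] This fails. Under s = T, u = F, r = F, t = T, the left side is true but the right side is false.

[⇐] This fails. Under s = F, u = F, r = F, t = F, the left side is false but the right side is true.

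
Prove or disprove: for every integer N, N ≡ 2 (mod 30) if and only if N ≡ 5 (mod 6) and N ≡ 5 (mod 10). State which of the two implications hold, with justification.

(→) This fails: N = 2 gives 2 ≡ 2 (mod 30) but 2 ≡ 2 (mod 6), so the conjunction on the right does not hold.

(←) This fails: N = 5 satisfies both congruences on the right (5 ≡ 5 mod 6 and 5 ≡ 5 mod 10) yet 5 ≡ 5 (mod 30), not 2.

Neither direction holds.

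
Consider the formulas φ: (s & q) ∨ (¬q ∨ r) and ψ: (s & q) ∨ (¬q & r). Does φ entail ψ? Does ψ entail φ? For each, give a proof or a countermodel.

[⇐] Assume the antecedent. If r is true, (s & q) ∨ (¬q ∨ r) reduces to true regardless of the other variables. If r is false, the antecedent forces (r = F, q = T, s = T), and (s & q) ∨ (¬q ∨ r) holds there. Either way (s & q) ∨ (¬q ∨ r) holds.

[⇒] This fails. Under r = F, q = F, s = F, the left side is true but the right side is false.

Not equivalent: only (⇐) holds.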